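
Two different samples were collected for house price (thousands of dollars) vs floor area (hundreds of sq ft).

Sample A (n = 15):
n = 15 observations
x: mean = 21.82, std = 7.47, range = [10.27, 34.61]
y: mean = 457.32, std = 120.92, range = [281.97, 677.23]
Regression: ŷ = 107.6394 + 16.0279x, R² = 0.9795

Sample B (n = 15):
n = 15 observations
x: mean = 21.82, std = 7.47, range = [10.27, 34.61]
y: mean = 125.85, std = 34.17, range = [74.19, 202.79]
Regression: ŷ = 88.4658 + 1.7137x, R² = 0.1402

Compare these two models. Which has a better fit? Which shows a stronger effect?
Model A has the better fit (R² = 0.9795 vs 0.1402). Model A shows the stronger effect (|β₁| = 16.0279 vs 1.7137).

Model Comparison:

Which explains more variance? (R²)
- Model A: R² = 0.9795 → 97.95% of variance in house price explained
- Model B: R² = 0.1402 → 14.02% of variance in house price explained
- 0.9795 > 0.1402 → Model A has the better fit

Which has the larger per-hundred sq ft effect? (|β₁|)
- Model A: β₁ = 16.0279 → predicted house price rises 16.0279 thousand dollars per additional hundred sq ft of floor area
- Model B: β₁ = 1.7137 → predicted house price rises 1.7137 thousand dollars per additional hundred sq ft of floor area
- |16.0279| > |1.7137| → Model A shows the stronger marginal effect

Note: A better fit (higher R²) doesn't necessarily mean a more important relationship.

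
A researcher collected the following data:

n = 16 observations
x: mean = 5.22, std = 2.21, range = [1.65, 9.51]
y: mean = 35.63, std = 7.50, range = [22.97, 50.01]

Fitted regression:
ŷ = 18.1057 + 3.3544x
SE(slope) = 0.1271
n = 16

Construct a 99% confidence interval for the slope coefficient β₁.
The 99% CI for β₁ is (2.9760, 3.7328)

Confidence interval for the slope:

The 99% CI for β₁ is: β̂₁ ± t*(α/2, n-2) × SE(β̂₁)

Step 1: Find critical t-value
- Confidence level = 0.99
- Degrees of freedom = n - 2 = 16 - 2 = 14
- t*(α/2, 14) = 2.9768

Step 2: Calculate margin of error
Margin = 2.9768 × 0.1271 = 0.3784

Step 3: Construct interval
CI = 3.3544 ± 0.3784
CI = (2.9760, 3.7328)

Interpretation: We are 99% confident that the true slope β₁ lies between 2.9760 and 3.7328.
Both endpoints are positive, so the data support a genuinely positive slope at this confidence level.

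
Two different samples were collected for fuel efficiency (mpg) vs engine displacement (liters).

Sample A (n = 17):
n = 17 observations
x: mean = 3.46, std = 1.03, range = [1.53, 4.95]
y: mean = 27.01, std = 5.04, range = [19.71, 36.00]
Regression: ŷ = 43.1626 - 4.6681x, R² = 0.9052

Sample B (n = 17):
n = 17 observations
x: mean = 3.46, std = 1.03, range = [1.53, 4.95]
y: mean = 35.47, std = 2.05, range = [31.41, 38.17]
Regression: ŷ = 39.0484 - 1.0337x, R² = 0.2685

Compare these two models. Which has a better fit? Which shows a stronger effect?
Model A has the better fit (R² = 0.9052 vs 0.2685). Model A shows the stronger effect (|β₁| = 4.6681 vs 1.0337).

Model Comparison:

Which explains more variance? (R²)
- Model A: R² = 0.9052 → 90.52% of variance in fuel efficiency explained
- Model B: R² = 0.2685 → 26.85% of variance in fuel efficiency explained
- 0.9052 > 0.2685 → Model A has the better fit

Strength of effect — compare |β₁|:
- Model A: β₁ = -4.6681 → predicted fuel efficiency falls 4.6681 mpg per additional liter of engine displacement
- Model B: β₁ = -1.0337 → predicted fuel efficiency falls 1.0337 mpg per additional liter of engine displacement
- |-4.6681| > |-1.0337| → Model A shows the stronger marginal effect

Notes:
- R² measures how tightly points cluster around the line; β₁ measures how steep the line is — they answer different questions.
- A steeper slope doesn't make a better model if the scatter around the line is large.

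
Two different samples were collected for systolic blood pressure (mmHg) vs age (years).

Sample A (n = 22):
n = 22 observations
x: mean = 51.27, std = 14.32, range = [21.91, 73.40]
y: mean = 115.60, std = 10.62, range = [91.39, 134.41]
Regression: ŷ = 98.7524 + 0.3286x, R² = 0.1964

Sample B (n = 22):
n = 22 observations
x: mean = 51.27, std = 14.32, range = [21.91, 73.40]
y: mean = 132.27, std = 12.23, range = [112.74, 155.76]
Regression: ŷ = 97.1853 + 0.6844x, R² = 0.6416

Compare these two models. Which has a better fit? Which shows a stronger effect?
Model B has the better fit (R² = 0.6416 vs 0.1964). Model B shows the stronger effect (|β₁| = 0.6844 vs 0.3286).

Model Comparison:

Which explains more variance? (R²)
- Model A: R² = 0.1964 → 19.64% of variance in blood pressure explained
- Model B: R² = 0.6416 → 64.16% of variance in blood pressure explained
- 0.6416 > 0.1964 → Model B has the better fit

Effect size (slope magnitude):
- Model A: β₁ = 0.3286 → predicted blood pressure rises 0.3286 mmHg per additional year of age
- Model B: β₁ = 0.6844 → predicted blood pressure rises 0.6844 mmHg per additional year of age
- |0.3286| < |0.6844| → Model B shows the stronger marginal effect

Notes:
- R² measures how tightly points cluster around the line; β₁ measures how steep the line is — they answer different questions.
- A better fit (higher R²) doesn't necessarily mean a more important relationship.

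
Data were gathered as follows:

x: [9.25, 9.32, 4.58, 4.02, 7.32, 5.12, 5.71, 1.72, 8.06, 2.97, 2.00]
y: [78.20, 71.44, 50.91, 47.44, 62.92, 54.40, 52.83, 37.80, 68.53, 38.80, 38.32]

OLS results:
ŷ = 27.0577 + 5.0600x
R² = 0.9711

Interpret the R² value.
The model explains 97.11% of the variance in y (R² = 0.9711), leaving 2.89% unexplained; the fit is strong.

The coefficient of determination R² is the fraction of the total variation in y that the fitted line accounts for.

Here R² = 0.9711:
- Explained: 97.11% of the variation in y
- Unexplained (residual): 100% − 97.11% = 2.89%
- Rule of thumb (below 0.3 weak; 0.3 to below 0.7 moderate; 0.7 and above strong) → strong

Note: R² says nothing about causation, and a high R² does not by itself mean the linear form is appropriate — check the residuals.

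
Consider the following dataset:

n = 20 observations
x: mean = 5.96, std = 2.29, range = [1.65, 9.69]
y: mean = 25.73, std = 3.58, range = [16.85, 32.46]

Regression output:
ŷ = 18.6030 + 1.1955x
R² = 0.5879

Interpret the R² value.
R² = 0.5879 means 58.79% of the variation in y is explained by the linear relationship with x. This indicates a moderate fit.

R² (coefficient of determination) measures the proportion of variance in y explained by the regression model.

Here R² = 0.5879:
- Explained: 58.79% of the variation in y
- Unexplained (residual): 100% − 58.79% = 41.21%
- Rule of thumb (below 0.3 weak; 0.3 to below 0.7 moderate; 0.7 and above strong) → moderate

Note: R² says nothing about causation, and a high R² does not by itself mean the linear form is appropriate — check the residuals.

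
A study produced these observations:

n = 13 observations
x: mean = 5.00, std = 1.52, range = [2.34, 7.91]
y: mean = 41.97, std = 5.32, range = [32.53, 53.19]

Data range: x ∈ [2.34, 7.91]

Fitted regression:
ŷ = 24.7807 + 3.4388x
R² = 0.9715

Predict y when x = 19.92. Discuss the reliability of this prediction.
ŷ = 93.2816, but this is extrapolation (above the data range [2.34, 7.91]) and may be unreliable.

Prediction calculation:
ŷ = 24.7807 + 3.4388 × 19.92
ŷ = 93.2816

Reliability:
- Data range: x ∈ [2.34, 7.91]
- Prediction point: x = 19.92 is 12.01 units above the observed range → this is EXTRAPOLATION, not interpolation

Why that matters here:
- The linear relationship may not hold outside the observed range
- There are no observations near this x to validate the fitted line there
- R² describes fit only over the sampled x values; it says nothing about behaviour beyond them

The R² = 0.9715 only validates the fit within [2.34, 7.91]; treat ŷ = 93.2816 with caution.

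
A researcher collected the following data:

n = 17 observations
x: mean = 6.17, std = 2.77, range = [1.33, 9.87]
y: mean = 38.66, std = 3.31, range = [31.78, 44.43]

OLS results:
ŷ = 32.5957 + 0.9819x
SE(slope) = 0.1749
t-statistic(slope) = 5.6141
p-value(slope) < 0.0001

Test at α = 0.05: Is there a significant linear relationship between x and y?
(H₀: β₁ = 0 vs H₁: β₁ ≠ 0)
Reject H₀: p-value < 0.0001 < α = 0.05. The linear relationship is significant at the 5% level.

Hypothesis test for the slope coefficient:

H₀: β₁ = 0 (no linear relationship)
H₁: β₁ ≠ 0 (linear relationship exists)

Test statistic: t = β̂₁ / SE(β̂₁) = 0.9819 / 0.1749 = 5.6141

p < 0.0001: how often a slope estimate this far from 0 (in SE units) would arise by chance if β₁ were truly 0.

Decision rule: reject H₀ if p-value < α.
p-value < 0.0001 < α = 0.05 → reject H₀.

There is sufficient evidence at the 5% significance level to conclude that a linear relationship exists between x and y.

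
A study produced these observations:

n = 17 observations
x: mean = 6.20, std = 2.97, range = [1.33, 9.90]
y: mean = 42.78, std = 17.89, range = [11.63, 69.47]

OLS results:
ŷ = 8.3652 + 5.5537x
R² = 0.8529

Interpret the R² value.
The model explains 85.29% of the variance in y (R² = 0.8529), leaving 14.71% unexplained; the fit is strong.

The coefficient of determination R² is the fraction of the total variation in y that the fitted line accounts for.

Here R² = 0.8529:
- Explained: 85.29% of the variation in y
- Unexplained (residual): 100% − 85.29% = 14.71%
- Rule of thumb (below 0.3 weak; 0.3 to below 0.7 moderate; 0.7 and above strong) → strong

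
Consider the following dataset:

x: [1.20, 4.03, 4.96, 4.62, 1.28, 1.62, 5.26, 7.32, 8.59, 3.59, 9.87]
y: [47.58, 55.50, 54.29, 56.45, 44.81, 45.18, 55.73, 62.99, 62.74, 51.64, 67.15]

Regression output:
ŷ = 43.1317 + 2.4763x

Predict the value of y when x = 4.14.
ŷ = 53.3836

Plug x = 4.14 into the fitted line:

ŷ = 43.1317 + 2.4763 × 4.14
ŷ = 43.1317 + 10.2519
ŷ = 53.3836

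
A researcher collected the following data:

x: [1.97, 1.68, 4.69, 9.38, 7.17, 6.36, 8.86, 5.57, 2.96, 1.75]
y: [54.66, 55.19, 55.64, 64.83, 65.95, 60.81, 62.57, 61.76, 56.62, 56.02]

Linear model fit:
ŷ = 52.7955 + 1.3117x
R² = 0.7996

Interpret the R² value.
R² = 0.7996 means 79.96% of the variation in y is explained by the linear relationship with x. This indicates a strong fit.

R² = 1 − SS_res/SS_tot compares the residual scatter to the total scatter of y about its mean.

Here R² = 0.7996:
- Explained: 79.96% of the variation in y
- Unexplained (residual): 100% − 79.96% = 20.04%
- Rule of thumb (below 0.3 weak; 0.3 to below 0.7 moderate; 0.7 and above strong) → strong

Note: R² says nothing about causation, and a high R² does not by itself mean the linear form is appropriate — check the residuals.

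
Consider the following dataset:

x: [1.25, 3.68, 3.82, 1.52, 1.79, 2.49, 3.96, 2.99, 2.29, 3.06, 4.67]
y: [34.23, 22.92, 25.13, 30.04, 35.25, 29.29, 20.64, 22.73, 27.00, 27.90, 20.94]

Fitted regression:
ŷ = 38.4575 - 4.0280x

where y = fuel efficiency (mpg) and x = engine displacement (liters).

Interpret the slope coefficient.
An increase of one liter in engine displacement is associated with a 4.0280 mpg decrease in predicted fuel efficiency.

The slope β₁ = -4.0280 gives the rate at which the fitted fuel efficiency changes with engine displacement.

Interpretation:
- Engine displacement up by 1 liter → predicted fuel efficiency decreases by 4.0280 mpg
- This is a linear approximation: the same per-unit change is assumed across the whole observed x range

The intercept β₀ = 38.4575 is the predicted fuel efficiency when engine displacement = 0; since the smallest observed x is 1.25, this is an extrapolation and mainly anchors the line.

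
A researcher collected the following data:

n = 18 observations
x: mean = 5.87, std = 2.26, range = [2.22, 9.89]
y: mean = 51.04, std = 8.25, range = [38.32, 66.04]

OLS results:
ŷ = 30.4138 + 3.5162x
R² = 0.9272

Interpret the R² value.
About 92.72% of the variability in y is accounted for by the regression on x (R² = 0.9272) — a strong linear fit.

The coefficient of determination R² is the fraction of the total variation in y that the fitted line accounts for.

Here R² = 0.9272:
- Explained: 92.72% of the variation in y
- Unexplained (residual): 100% − 92.72% = 7.28%
- Rule of thumb (below 0.3 weak; 0.3 to below 0.7 moderate; 0.7 and above strong) → strong

Equivalently, for simple linear regression R² = r², so |r| = √0.9272 ≈ 0.9629.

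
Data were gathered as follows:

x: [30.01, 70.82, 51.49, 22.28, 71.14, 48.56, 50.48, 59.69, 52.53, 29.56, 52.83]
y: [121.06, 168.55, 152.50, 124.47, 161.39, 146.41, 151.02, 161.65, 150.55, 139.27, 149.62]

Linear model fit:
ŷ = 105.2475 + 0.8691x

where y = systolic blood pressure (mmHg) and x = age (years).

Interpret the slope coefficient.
An increase of one year in age is associated with a 0.8691 mmHg increase in predicted blood pressure.

β₁ = 0.8691 is the change in predicted blood pressure (mmHg) per additional year of age.

Interpretation:
- Age up by 1 year → predicted blood pressure increases by 0.8691 mmHg
- This is a linear approximation: the same per-unit change is assumed across the whole observed x range

(β₀ = 105.2475 is the fitted value at x = 0 and is not part of the slope interpretation.)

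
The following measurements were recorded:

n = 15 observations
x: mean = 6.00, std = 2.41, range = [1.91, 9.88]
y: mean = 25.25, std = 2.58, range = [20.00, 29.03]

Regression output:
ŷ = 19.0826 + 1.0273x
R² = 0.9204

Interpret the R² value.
The model explains 92.04% of the variance in y (R² = 0.9204), leaving 7.96% unexplained; the fit is strong.

R² (coefficient of determination) measures the proportion of variance in y explained by the regression model.

Here R² = 0.9204:
- Explained: 92.04% of the variation in y
- Unexplained (residual): 100% − 92.04% = 7.96%
- Rule of thumb (below 0.3 weak; 0.3 to below 0.7 moderate; 0.7 and above strong) → strong

Note: R² never decreases when predictors are added, so it should not be used alone to compare models of different size.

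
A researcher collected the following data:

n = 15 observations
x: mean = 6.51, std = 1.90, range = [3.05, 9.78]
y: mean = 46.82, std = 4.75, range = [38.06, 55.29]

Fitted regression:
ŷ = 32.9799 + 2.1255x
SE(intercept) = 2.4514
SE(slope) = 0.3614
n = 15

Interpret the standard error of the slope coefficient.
SE(slope) = 0.3614 measures the uncertainty in the estimated slope. The coefficient is estimated precisely (SE/|β̂₁| = 17.0%).

SE(β̂₁) = s / √Sxx, where s is the residual standard deviation and Sxx = Σ(x − x̄)². It is the yardstick for how far β̂₁ = 2.1255 could plausibly be from the true slope.

Relative precision:
- SE / |β̂₁| = 0.3614 / 2.1255 = 17.0%
- Rule of thumb (under 20%: precise; 20% to under 50%: moderately precise; 50% or more: imprecise) → precise

Rough 95% range (±2 SE): 2.1255 ± 0.7228 → (1.4027, 2.8483).

What drives SE(β̂₁): wider spread of x values → smaller SE; larger n (here n = 15) → smaller SE; more residual scatter → larger SE.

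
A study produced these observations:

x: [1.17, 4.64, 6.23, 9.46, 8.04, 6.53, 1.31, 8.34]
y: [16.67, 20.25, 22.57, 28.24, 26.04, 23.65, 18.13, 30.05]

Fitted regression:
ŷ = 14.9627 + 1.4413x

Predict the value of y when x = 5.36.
ŷ = 22.6881

x = 5.36 lies inside the observed range [1.17, 9.46], so the fitted equation applies directly:

ŷ = 14.9627 + 1.4413 × 5.36
ŷ = 14.9627 + 7.7254
ŷ = 22.6881

This is a point prediction; actual observations scatter around it by roughly the residual standard deviation.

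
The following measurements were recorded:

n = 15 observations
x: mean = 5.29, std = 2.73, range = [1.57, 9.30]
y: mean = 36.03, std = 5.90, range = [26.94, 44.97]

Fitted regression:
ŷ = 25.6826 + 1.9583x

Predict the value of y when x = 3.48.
ŷ = 32.4975

Plug x = 3.48 into the fitted line:

ŷ = 25.6826 + 1.9583 × 3.48
ŷ = 25.6826 + 6.8149
ŷ = 32.4975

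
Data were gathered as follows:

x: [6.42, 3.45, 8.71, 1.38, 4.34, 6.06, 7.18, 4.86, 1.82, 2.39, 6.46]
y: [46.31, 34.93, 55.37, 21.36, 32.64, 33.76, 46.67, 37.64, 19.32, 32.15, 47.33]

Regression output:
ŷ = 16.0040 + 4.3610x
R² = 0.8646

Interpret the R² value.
The model explains 86.46% of the variance in y (R² = 0.8646), leaving 13.54% unexplained; the fit is strong.

The coefficient of determination R² is the fraction of the total variation in y that the fitted line accounts for.

Here R² = 0.8646:
- Explained: 86.46% of the variation in y
- Unexplained (residual): 100% − 86.46% = 13.54%
- Rule of thumb (below 0.3 weak; 0.3 to below 0.7 moderate; 0.7 and above strong) → strong

Calculation: R² = 1 − (SS_res / SS_tot), where SS_res is the sum of squared residuals and SS_tot the total sum of squares.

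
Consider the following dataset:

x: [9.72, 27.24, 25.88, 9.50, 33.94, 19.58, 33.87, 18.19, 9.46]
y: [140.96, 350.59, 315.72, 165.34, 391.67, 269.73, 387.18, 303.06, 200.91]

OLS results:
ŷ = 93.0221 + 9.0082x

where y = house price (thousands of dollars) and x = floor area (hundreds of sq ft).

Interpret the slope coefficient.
An increase of one hundred sq ft in floor area is associated with a 9.0082 thousand dollars increase in predicted house price.

β₁ = 9.0082 is the change in predicted house price (thousand dollars) per additional hundred sq ft of floor area.

Interpretation:
- Floor area up by 1 hundred sq ft → predicted house price increases by 9.0082 thousand dollars
- The effect is assumed constant over the observed range of x (linearity)
- The sign (+) gives the direction; the magnitude 9.0082 gives the size of the effect per hundred sq ft

(β₀ = 93.0221 is the fitted value at x = 0 and is not part of the slope interpretation.)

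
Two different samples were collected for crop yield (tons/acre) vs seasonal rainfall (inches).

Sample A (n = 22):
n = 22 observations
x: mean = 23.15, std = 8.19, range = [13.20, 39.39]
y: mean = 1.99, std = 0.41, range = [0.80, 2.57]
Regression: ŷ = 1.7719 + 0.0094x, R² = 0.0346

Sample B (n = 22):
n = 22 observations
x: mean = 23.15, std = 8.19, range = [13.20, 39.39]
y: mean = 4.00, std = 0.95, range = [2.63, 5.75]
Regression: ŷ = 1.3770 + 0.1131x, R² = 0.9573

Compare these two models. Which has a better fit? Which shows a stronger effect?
Model B has the better fit (R² = 0.9573 vs 0.0346). Model B shows the stronger effect (|β₁| = 0.1131 vs 0.0094).

Model Comparison:

Goodness of fit (R²):
- Model A: R² = 0.0346 → 3.46% of variance in crop yield explained
- Model B: R² = 0.9573 → 95.73% of variance in crop yield explained
- 0.9573 > 0.0346 → Model B has the better fit

Effect size (slope magnitude):
- Model A: β₁ = 0.0094 → predicted crop yield rises 0.0094 tons/acre per additional inch of rainfall
- Model B: β₁ = 0.1131 → predicted crop yield rises 0.1131 tons/acre per additional inch of rainfall
- |0.0094| < |0.1131| → Model B shows the stronger marginal effect

Note: A steeper slope doesn't make a better model if the scatter around the line is large.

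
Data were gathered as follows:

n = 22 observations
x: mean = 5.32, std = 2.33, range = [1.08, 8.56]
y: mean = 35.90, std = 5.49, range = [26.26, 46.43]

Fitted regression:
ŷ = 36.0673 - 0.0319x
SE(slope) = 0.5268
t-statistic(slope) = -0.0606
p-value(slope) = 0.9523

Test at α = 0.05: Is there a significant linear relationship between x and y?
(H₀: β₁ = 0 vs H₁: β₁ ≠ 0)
Fail to reject H₀: p-value = 0.9523 ≥ α = 0.05. The linear relationship is not significant at the 5% level.

Hypothesis test for the slope coefficient:

H₀: β₁ = 0 (no linear relationship)
H₁: β₁ ≠ 0 (linear relationship exists)

Test statistic: t = β̂₁ / SE(β̂₁) = -0.0319 / 0.5268 = -0.0606

With df = 20, the two-sided p-value for |t| = 0.0606 is 0.9523.

Decision rule: reject H₀ if p-value < α.
p-value = 0.9523 ≥ α = 0.05 → fail to reject H₀.

There is not sufficient evidence at the 5% significance level to conclude that a linear relationship exists between x and y.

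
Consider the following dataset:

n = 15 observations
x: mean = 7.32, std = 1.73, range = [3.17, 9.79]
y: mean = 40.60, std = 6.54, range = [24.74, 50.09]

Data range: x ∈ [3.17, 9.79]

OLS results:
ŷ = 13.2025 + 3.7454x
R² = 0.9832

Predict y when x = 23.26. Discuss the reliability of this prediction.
ŷ = 100.3205, but this is extrapolation (above the data range [3.17, 9.79]) and may be unreliable.

Prediction calculation:
ŷ = 13.2025 + 3.7454 × 23.26
ŷ = 100.3205

Reliability:
- Data range: x ∈ [3.17, 9.79]
- Prediction point: x = 23.26 is 13.47 units above the observed range → this is EXTRAPOLATION, not interpolation

Why that matters here:
- There are no observations near this x to validate the fitted line there
- The standard error of prediction grows with (x − x̄)², and x = 23.26 is far from x̄ = 7.32
- R² describes fit only over the sampled x values; it says nothing about behaviour beyond them

Report the number if required, but flag clearly that it is an extrapolation.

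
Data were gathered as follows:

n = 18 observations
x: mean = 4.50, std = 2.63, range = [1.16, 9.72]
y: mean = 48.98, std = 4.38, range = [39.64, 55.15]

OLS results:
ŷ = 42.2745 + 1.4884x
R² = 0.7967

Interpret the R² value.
The model explains 79.67% of the variance in y (R² = 0.7967), leaving 20.33% unexplained; the fit is strong.

The coefficient of determination R² is the fraction of the total variation in y that the fitted line accounts for.

Here R² = 0.7967:
- Explained: 79.67% of the variation in y
- Unexplained (residual): 100% − 79.67% = 20.33%
- Rule of thumb (below 0.3 weak; 0.3 to below 0.7 moderate; 0.7 and above strong) → strong

Note: R² never decreases when predictors are added, so it should not be used alone to compare models of different size.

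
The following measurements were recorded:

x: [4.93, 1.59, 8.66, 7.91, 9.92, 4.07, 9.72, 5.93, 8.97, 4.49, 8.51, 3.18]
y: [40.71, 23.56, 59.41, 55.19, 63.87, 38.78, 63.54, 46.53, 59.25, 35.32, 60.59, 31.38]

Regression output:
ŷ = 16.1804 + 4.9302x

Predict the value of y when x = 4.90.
ŷ = 40.3384

x = 4.90 lies inside the observed range [1.59, 9.92], so the fitted equation applies directly:

ŷ = 16.1804 + 4.9302 × 4.90
ŷ = 16.1804 + 24.1580
ŷ = 40.3384

This is the fitted mean response at that x — an individual observation would come with a wider prediction interval.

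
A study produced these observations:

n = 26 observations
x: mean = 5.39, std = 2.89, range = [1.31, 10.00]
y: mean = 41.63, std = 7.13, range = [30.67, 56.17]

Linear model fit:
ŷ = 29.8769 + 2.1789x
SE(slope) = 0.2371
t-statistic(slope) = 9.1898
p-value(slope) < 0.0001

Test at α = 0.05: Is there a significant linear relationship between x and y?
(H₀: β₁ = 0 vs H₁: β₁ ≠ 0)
p-value < 0.0001 < α = 0.05, so we reject H₀. The relationship is significant.

Hypothesis test for the slope coefficient:

H₀: β₁ = 0 (no linear relationship)
H₁: β₁ ≠ 0 (linear relationship exists)

Test statistic: t = β̂₁ / SE(β̂₁) = 2.1789 / 0.2371 = 9.1898

The p-value (<0.0001) is the probability, under H₀, of a t-statistic at least as extreme as |t| = 9.1898 (two-sided, df = n − 2 = 24).

Decision rule: reject H₀ if p-value < α.
p-value < 0.0001 < α = 0.05 → reject H₀.

At α = 0.05 the data do provide convincing evidence of a nonzero slope.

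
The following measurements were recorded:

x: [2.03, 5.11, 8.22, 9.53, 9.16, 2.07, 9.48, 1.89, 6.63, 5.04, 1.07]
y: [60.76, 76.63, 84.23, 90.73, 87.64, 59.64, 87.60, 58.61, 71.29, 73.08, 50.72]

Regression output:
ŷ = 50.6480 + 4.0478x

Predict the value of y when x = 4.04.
ŷ = 67.0011

Plug x = 4.04 into the fitted line:

ŷ = 50.6480 + 4.0478 × 4.04
ŷ = 50.6480 + 16.3531
ŷ = 67.0011

This is the fitted mean response at that x — an individual observation would come with a wider prediction interval.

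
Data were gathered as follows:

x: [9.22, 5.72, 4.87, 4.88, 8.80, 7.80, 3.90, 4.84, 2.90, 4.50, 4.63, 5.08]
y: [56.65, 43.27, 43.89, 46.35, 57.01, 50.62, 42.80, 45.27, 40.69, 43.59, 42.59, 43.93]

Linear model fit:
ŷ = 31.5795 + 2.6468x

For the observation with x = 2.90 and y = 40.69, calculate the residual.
Residual = 1.4348

The residual is the difference between the actual value and the predicted value:

Residual = y - ŷ

Step 1: Calculate predicted value
ŷ = 31.5795 + 2.6468 × 2.90
ŷ = 39.2552

Step 2: Calculate residual
Residual = 40.69 - 39.2552
Residual = 1.4348

Interpretation: the model underestimates the actual value by 1.4348 at this point (positive residual → observation lies above the fitted line).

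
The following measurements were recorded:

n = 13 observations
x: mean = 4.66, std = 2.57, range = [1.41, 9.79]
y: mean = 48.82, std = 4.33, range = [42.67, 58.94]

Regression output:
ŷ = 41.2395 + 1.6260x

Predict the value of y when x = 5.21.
ŷ = 49.7110

Plug x = 5.21 into the fitted line:

ŷ = 41.2395 + 1.6260 × 5.21
ŷ = 41.2395 + 8.4715
ŷ = 49.7110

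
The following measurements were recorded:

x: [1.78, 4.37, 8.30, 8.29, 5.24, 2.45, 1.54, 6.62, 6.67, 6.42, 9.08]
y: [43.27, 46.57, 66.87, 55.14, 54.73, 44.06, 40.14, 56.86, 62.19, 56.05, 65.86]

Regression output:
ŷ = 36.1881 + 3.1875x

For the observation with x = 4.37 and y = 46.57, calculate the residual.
Residual = -3.5475

The residual is the difference between the actual value and the predicted value:

Residual = y - ŷ

Step 1: Calculate predicted value
ŷ = 36.1881 + 3.1875 × 4.37
ŷ = 50.1175

Step 2: Calculate residual
Residual = 46.57 - 50.1175
Residual = -3.5475

The residual is negative, so the observed y = 46.57 sits below the regression line (the line overestimates it by 3.5475).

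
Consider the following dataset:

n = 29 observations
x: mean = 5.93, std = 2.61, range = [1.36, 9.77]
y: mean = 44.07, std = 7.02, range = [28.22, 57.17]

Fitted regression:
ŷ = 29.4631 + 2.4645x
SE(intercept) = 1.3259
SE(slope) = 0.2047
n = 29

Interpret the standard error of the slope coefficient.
SE(slope) = 0.2047 measures the uncertainty in the estimated slope. The coefficient is estimated precisely (SE/|β̂₁| = 8.3%).

SE(β̂₁) = s / √Sxx, where s is the residual standard deviation and Sxx = Σ(x − x̄)². It is the yardstick for how far β̂₁ = 2.4645 could plausibly be from the true slope.

Relative precision:
- SE / |β̂₁| = 0.2047 / 2.4645 = 8.3%
- Rule of thumb (under 20%: precise; 20% to under 50%: moderately precise; 50% or more: imprecise) → precise

Rough 95% range (±2 SE): 2.4645 ± 0.4094 → (2.0551, 2.8739).

What drives SE(β̂₁): wider spread of x values → smaller SE.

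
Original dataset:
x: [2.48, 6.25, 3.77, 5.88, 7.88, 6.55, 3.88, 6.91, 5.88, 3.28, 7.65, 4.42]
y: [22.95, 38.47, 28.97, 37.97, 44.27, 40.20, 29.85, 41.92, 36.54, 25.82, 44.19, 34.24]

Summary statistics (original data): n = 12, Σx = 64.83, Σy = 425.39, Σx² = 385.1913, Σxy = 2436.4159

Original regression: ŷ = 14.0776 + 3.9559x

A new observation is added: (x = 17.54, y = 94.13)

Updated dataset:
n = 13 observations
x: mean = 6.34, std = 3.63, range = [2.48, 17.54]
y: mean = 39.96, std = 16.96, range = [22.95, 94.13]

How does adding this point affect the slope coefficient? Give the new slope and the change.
The slope changes from 3.9559 to 4.6550 (change of +0.6991, or +17.7%).

The new point has HIGH LEVERAGE: x = 17.54 is far from the original mean x̄ = 64.83/12 ≈ 5.40 (original range [2.48, 7.88]).

Step 1: Update the sums with the new point (n goes from 12 to 13)
Σx  = 64.83 + 17.54 = 82.37
Σy  = 425.39 + 94.13 = 519.52
Σx² = 385.1913 + 17.54² = 385.1913 + 307.6516 = 692.8429
Σxy = 2436.4159 + 17.54×94.13 = 2436.4159 + 1651.0402 = 4087.4561

Step 2: Recompute the slope with b₁ = (nΣxy − ΣxΣy) / (nΣx² − (Σx)²)
Numerator   = 13×4087.4561 − 82.37×519.52 = 53136.9293 − 42792.8624 = 10344.0669
Denominator = 13×692.8429 − 82.37² = 9006.9577 − 6784.8169 = 2222.1408
b₁(new) = 10344.0669 / 2222.1408 = 4.6550

(Same formula on the original sums: (12×2436.4159 − 64.83×425.39) / (12×385.1913 − 64.83²) = 1658.9571 / 419.3667 = 3.9559, matching the given fit.)

Step 3: Change in slope
Δβ₁ = 4.6550 − 3.9559 = +0.6991
Relative change = +0.6991 / 3.9559 × 100% = +17.7%
→ the slope increases when the point is added.

A high-leverage point only changes the slope if it is off the original line; here y = 94.13 is above the original trend, so the slope increases.
In practice: refit with and without it and report both if conclusions differ.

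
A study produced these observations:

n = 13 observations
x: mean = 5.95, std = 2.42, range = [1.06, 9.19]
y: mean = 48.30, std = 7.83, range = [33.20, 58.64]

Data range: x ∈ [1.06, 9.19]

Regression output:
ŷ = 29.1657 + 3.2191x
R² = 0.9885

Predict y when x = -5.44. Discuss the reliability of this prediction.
ŷ = 11.6538 (extrapolation — x = -5.44 lies outside [1.06, 9.19], so reliability is low).

Prediction calculation:
ŷ = 29.1657 + 3.2191 × (-5.44)
ŷ = 11.6538

Reliability:
- Data range: x ∈ [1.06, 9.19]
- Prediction point: x = -5.44 is 6.50 units below the observed range → this is EXTRAPOLATION, not interpolation

Why that matters here:
- Real relationships often flatten, saturate, or turn nonlinear at extremes
- The standard error of prediction grows with (x − x̄)², and x = -5.44 is far from x̄ = 5.95
- R² describes fit only over the sampled x values; it says nothing about behaviour beyond them

Report the number if required, but flag clearly that it is an extrapolation.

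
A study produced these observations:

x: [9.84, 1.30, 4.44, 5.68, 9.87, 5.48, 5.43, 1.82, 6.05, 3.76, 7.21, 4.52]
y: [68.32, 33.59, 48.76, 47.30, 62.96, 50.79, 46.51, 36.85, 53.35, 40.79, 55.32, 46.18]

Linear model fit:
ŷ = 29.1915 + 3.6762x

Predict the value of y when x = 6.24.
ŷ = 52.1310

x = 6.24 lies inside the observed range [1.30, 9.87], so the fitted equation applies directly:

ŷ = 29.1915 + 3.6762 × 6.24
ŷ = 29.1915 + 22.9395
ŷ = 52.1310

This is a point prediction; actual observations scatter around it by roughly the residual standard deviation.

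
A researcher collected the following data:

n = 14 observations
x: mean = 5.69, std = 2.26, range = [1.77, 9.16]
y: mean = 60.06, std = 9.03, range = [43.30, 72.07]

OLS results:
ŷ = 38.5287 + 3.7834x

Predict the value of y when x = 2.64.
ŷ = 48.5169

To predict y for x = 2.64, substitute into the regression equation:

ŷ = 38.5287 + 3.7834 × 2.64
ŷ = 38.5287 + 9.9882
ŷ = 48.5169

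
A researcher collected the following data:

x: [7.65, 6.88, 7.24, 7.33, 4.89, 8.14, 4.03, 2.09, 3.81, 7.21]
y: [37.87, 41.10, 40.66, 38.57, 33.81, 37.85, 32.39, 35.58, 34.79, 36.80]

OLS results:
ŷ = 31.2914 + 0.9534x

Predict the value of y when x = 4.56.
ŷ = 35.6389

x = 4.56 lies inside the observed range [2.09, 8.14], so the fitted equation applies directly:

ŷ = 31.2914 + 0.9534 × 4.56
ŷ = 31.2914 + 4.3475
ŷ = 35.6389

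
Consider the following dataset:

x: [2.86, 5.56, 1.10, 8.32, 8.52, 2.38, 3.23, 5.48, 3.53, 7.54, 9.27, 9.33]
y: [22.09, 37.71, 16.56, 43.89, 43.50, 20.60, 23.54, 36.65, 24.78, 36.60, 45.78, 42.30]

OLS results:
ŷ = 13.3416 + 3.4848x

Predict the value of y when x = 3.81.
ŷ = 26.6187

x = 3.81 lies inside the observed range [1.10, 9.33], so the fitted equation applies directly:

ŷ = 13.3416 + 3.4848 × 3.81
ŷ = 13.3416 + 13.2771
ŷ = 26.6187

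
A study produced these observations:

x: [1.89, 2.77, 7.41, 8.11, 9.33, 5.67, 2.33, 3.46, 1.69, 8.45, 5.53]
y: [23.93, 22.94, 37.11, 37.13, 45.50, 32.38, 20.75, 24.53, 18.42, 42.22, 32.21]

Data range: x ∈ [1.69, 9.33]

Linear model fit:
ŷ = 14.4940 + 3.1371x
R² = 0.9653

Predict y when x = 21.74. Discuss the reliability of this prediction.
The equation gives ŷ = 82.6946; however x = 21.74 is 12.41 units above the observed range, so this extrapolated value should not be trusted.

Prediction calculation:
ŷ = 14.4940 + 3.1371 × 21.74
ŷ = 82.6946

Reliability:
- Data range: x ∈ [1.69, 9.33]
- Prediction point: x = 21.74 is 12.41 units above the observed range → this is EXTRAPOLATION, not interpolation

Why that matters here:
- The linear relationship may not hold outside the observed range
- There are no observations near this x to validate the fitted line there

The R² = 0.9653 only validates the fit within [1.69, 9.33]; treat ŷ = 82.6946 with caution.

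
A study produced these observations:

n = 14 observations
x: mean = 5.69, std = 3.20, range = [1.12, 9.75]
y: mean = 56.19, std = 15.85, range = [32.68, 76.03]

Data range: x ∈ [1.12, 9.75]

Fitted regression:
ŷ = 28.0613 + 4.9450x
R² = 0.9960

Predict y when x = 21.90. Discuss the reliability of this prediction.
ŷ = 136.3568 (extrapolation — x = 21.90 lies outside [1.12, 9.75], so reliability is low).

Prediction calculation:
ŷ = 28.0613 + 4.9450 × 21.90
ŷ = 136.3568

Reliability:
- Data range: x ∈ [1.12, 9.75]
- Prediction point: x = 21.90 is 12.15 units above the observed range → this is EXTRAPOLATION, not interpolation

Why that matters here:
- The linear relationship may not hold outside the observed range
- R² describes fit only over the sampled x values; it says nothing about behaviour beyond them

Report the number if required, but flag clearly that it is an extrapolation.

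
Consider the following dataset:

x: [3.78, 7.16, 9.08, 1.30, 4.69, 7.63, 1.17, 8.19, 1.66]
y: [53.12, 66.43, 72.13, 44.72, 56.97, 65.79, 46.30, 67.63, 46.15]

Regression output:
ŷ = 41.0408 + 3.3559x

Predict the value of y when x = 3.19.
ŷ = 51.7461

To predict y for x = 3.19, substitute into the regression equation:

ŷ = 41.0408 + 3.3559 × 3.19
ŷ = 41.0408 + 10.7053
ŷ = 51.7461

This is the fitted mean response at that x — an individual observation would come with a wider prediction interval.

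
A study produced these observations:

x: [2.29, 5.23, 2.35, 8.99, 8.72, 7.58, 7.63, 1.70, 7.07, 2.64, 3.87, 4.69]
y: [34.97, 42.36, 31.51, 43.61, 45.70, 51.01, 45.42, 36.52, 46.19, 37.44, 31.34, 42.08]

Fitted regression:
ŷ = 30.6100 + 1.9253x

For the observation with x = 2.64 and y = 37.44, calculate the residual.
Residual = 1.7472

The residual is the difference between the actual value and the predicted value:

Residual = y - ŷ

Step 1: Calculate predicted value
ŷ = 30.6100 + 1.9253 × 2.64
ŷ = 35.6928

Step 2: Calculate residual
Residual = 37.44 - 35.6928
Residual = 1.7472

Sign check: y > ŷ, so the point is above the line and the fit underestimates here.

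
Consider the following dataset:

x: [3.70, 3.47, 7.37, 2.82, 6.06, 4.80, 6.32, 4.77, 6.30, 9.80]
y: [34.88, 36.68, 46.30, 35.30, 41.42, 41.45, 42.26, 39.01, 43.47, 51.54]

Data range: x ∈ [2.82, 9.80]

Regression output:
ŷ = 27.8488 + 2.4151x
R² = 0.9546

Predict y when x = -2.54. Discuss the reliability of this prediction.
ŷ = 21.7144, but this is extrapolation (below the data range [2.82, 9.80]) and may be unreliable.

Prediction calculation:
ŷ = 27.8488 + 2.4151 × (-2.54)
ŷ = 21.7144

Reliability:
- Data range: x ∈ [2.82, 9.80]
- Prediction point: x = -2.54 is 5.36 units below the observed range → this is EXTRAPOLATION, not interpolation

Why that matters here:
- The linear relationship may not hold outside the observed range
- There are no observations near this x to validate the fitted line there

A defensible statement: 'if the linear trend continued to x = -2.54, y would be about 21.7144' — the premise is untested.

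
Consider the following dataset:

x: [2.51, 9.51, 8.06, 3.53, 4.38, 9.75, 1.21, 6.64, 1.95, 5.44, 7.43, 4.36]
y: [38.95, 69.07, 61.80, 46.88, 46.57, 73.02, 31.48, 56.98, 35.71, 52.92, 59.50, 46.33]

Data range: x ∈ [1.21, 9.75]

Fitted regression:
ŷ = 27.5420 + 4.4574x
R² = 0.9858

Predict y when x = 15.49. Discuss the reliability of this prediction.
ŷ = 96.5871 (extrapolation — x = 15.49 lies outside [1.21, 9.75], so reliability is low).

Prediction calculation:
ŷ = 27.5420 + 4.4574 × 15.49
ŷ = 96.5871

Reliability:
- Data range: x ∈ [1.21, 9.75]
- Prediction point: x = 15.49 is 5.74 units above the observed range → this is EXTRAPOLATION, not interpolation

Why that matters here:
- The linear relationship may not hold outside the observed range
- Real relationships often flatten, saturate, or turn nonlinear at extremes

A defensible statement: 'if the linear trend continued to x = 15.49, y would be about 96.5871' — the premise is untested.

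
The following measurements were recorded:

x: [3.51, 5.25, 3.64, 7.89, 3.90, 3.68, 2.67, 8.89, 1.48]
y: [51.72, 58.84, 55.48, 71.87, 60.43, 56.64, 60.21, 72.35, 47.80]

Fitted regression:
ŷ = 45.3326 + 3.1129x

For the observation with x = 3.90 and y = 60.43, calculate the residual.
Residual = 2.9571

The residual is the difference between the actual value and the predicted value:

Residual = y - ŷ

Step 1: Calculate predicted value
ŷ = 45.3326 + 3.1129 × 3.90
ŷ = 57.4729

Step 2: Calculate residual
Residual = 60.43 - 57.4729
Residual = 2.9571

Interpretation: the model underestimates the actual value by 2.9571 at this point (positive residual → observation lies above the fitted line).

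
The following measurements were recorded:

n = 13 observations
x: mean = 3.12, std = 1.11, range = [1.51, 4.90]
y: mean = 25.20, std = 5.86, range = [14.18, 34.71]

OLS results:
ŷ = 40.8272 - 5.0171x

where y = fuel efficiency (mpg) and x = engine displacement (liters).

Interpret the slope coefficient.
For each additional liter of engine displacement, predicted fuel efficiency decreases by approximately 5.0171 mpg.

The slope β₁ = -5.0171 gives the rate at which the fitted fuel efficiency changes with engine displacement.

Interpretation:
- Engine displacement up by 1 liter → predicted fuel efficiency decreases by 5.0171 mpg
- The effect is assumed constant over the observed range of x (linearity)
- The slope describes association in these data, not necessarily a causal effect

(β₀ = 40.8272 is the fitted value at x = 0 and is not part of the slope interpretation.)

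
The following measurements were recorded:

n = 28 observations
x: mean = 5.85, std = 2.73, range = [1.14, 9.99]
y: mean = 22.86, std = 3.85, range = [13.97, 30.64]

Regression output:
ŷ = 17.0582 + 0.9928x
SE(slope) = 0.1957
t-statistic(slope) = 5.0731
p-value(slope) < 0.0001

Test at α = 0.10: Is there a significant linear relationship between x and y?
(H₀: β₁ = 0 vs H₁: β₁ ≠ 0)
Reject H₀: p-value < 0.0001 < α = 0.10. The linear relationship is significant at the 10% level.

Hypothesis test for the slope coefficient:

H₀: β₁ = 0 (no linear relationship)
H₁: β₁ ≠ 0 (linear relationship exists)

Test statistic: t = β̂₁ / SE(β̂₁) = 0.9928 / 0.1957 = 5.0731

p < 0.0001: how often a slope estimate this far from 0 (in SE units) would arise by chance if β₁ were truly 0.

Decision rule: reject H₀ if p-value < α.
p-value < 0.0001 < α = 0.10 → reject H₀.

Conclusion: the linear association between x and y is significant at the 10% level.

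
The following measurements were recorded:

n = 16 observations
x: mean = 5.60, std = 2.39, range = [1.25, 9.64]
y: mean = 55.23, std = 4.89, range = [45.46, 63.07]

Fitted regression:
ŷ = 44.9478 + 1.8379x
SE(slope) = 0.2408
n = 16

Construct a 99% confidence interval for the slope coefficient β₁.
The 99% CI for β₁ is (1.1211, 2.5547)

Confidence interval for the slope:

The 99% CI for β₁ is: β̂₁ ± t*(α/2, n-2) × SE(β̂₁)

Step 1: Find critical t-value
- Confidence level = 0.99
- Degrees of freedom = n - 2 = 16 - 2 = 14
- t*(α/2, 14) = 2.9768

Step 2: Calculate margin of error
Margin = 2.9768 × 0.2408 = 0.7168

Step 3: Construct interval
CI = 1.8379 ± 0.7168
CI = (1.1211, 2.5547)

Interpretation: We are 99% confident that the true slope β₁ lies between 1.1211 and 2.5547.
Since 0 is outside the interval, a two-sided test at α = 0.01 would reject H₀: β₁ = 0.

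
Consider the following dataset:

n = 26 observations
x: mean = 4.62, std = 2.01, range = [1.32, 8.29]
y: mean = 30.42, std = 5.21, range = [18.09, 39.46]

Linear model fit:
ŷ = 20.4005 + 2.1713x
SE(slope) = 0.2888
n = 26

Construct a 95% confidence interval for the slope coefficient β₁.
The 95% CI for β₁ is (1.5752, 2.7674)

Confidence interval for the slope:

The 95% CI for β₁ is: β̂₁ ± t*(α/2, n-2) × SE(β̂₁)

Step 1: Find critical t-value
- Confidence level = 0.95
- Degrees of freedom = n - 2 = 26 - 2 = 24
- t*(α/2, 24) = 2.0639

Step 2: Calculate margin of error
Margin = 2.0639 × 0.2888 = 0.5961

Step 3: Construct interval
CI = 2.1713 ± 0.5961
CI = (1.5752, 2.7674)

Interpretation: intervals built this way capture the true β₁ in 95% of repeated samples; here the plausible range for the per-unit effect of x on y is 1.5752 to 2.7674.
Both endpoints are positive, so the data support a genuinely positive slope at this confidence level.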